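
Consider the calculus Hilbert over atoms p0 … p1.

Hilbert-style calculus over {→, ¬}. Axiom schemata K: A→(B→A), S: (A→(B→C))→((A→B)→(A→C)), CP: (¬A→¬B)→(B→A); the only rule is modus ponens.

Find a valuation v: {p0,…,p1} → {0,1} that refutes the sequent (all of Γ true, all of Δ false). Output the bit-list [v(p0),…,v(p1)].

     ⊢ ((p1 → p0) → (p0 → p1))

Truth-table refutation:
  v=00: Γ:[] Δ:[((p1 → p0) → (p0 → p1))=T] refutes=False
  v=01: Γ:[] Δ:[((p1 → p0) → (p0 → p1))=T] refutes=False
  v=10: Γ:[] Δ:[((p1 → p0) → (p0 → p1))=F] refutes=True  ← countermodel

Result: [1, 0]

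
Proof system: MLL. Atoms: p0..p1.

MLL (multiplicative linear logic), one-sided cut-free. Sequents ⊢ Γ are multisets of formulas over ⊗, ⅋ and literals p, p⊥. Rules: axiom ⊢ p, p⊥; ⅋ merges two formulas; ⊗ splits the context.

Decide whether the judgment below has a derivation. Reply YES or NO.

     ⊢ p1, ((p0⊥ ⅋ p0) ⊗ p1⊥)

Derivation (root first):
[⊗]  ⊢ p1, ((p0⊥ ⅋ p0) ⊗ p1⊥)
  [⅋]  ⊢ (p0⊥ ⅋ p0)
    [Ax]  ⊢ p0, p0⊥
  [Ax]  ⊢ p1, p1⊥

Result: YES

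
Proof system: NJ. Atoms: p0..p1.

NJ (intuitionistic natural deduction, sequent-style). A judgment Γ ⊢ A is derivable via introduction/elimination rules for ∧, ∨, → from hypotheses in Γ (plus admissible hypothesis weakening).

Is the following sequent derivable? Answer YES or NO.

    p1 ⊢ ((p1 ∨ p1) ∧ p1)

Derivation trace:
[∧I] p1 ⊢ ((p1 ∨ p1) ∧ p1)
  [∨I₁] p1 ⊢ (p1 ∨ p1)
    [Ax] p1 ⊢ p1
  [Ax] p1 ⊢ p1

Result: YES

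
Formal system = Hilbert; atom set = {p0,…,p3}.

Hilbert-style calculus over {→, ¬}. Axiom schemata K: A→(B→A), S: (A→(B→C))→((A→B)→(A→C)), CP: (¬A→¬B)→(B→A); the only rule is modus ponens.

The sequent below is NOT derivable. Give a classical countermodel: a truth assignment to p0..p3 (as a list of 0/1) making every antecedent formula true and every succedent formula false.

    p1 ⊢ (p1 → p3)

Truth-table refutation:
  v=0000: Γ:[p1=F] Δ:[(p1 → p3)=T] refutes=False
  v=0001: Γ:[p1=F] Δ:[(p1 → p3)=T] refutes=False
  v=0010: Γ:[p1=F] Δ:[(p1 → p3)=T] refutes=False
  v=0011: Γ:[p1=F] Δ:[(p1 → p3)=T] refutes=False
  v=0100: Γ:[p1=T] Δ:[(p1 → p3)=F] refutes=True  ← countermodel

Result: [0, 1, 0, 0]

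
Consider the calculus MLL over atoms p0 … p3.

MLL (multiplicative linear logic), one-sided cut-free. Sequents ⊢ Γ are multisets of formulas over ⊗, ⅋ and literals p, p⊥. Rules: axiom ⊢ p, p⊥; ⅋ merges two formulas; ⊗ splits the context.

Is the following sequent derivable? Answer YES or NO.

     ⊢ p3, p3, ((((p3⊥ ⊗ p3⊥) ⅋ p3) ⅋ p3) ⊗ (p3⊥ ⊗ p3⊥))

Proof tree:
[⊗]  ⊢ p3, p3, ((((p3⊥ ⊗ p3⊥) ⅋ p3) ⅋ p3) ⊗ (p3⊥ ⊗ p3⊥))
  [⅋]  ⊢ (((p3⊥ ⊗ p3⊥) ⅋ p3) ⅋ p3)
    [⅋]  ⊢ p3, ((p3⊥ ⊗ p3⊥) ⅋ p3)
      [⊗]  ⊢ p3, p3, (p3⊥ ⊗ p3⊥)
        [Ax]  ⊢ p3, p3⊥
        [Ax]  ⊢ p3, p3⊥
  [⊗]  ⊢ p3, p3, (p3⊥ ⊗ p3⊥)
    [Ax]  ⊢ p3, p3⊥
    [Ax]  ⊢ p3, p3⊥

Result: YES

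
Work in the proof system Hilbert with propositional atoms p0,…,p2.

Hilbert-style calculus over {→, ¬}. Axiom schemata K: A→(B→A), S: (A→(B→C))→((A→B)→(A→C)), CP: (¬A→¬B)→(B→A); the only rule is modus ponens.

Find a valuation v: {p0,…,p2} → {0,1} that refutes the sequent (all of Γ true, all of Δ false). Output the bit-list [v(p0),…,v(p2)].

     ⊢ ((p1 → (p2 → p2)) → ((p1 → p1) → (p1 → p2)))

Truth-table refutation:
  v=000: Γ:[] Δ:[((p1 → (p2 → p2)) → ((p1 → p1) → (p1 → p2)))=T] refutes=False
  v=001: Γ:[] Δ:[((p1 → (p2 → p2)) → ((p1 → p1) → (p1 → p2)))=T] refutes=False
  v=010: Γ:[] Δ:[((p1 → (p2 → p2)) → ((p1 → p1) → (p1 → p2)))=F] refutes=True  ← countermodel

Result: [0, 1, 0]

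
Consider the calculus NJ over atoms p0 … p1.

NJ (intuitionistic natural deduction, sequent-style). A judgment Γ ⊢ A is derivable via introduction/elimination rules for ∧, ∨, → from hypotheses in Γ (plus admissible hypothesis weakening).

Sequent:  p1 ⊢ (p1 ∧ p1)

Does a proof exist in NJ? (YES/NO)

Derivation trace:
[→E] p1 ⊢ (p1 ∧ p1)
  [→I]  ⊢ (p1 → (p1 ∧ p1))
    [∧I] p1 ⊢ (p1 ∧ p1)
      [Ax] p1 ⊢ p1
      [Ax] p1 ⊢ p1
  [Ax] p1 ⊢ p1

Result: YES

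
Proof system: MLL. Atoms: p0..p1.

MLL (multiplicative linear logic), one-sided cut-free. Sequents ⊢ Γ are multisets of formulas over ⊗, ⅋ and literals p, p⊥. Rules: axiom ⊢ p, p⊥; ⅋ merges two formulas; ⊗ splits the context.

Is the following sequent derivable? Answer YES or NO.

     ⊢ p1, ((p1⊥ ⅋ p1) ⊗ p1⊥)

Derivation trace:
[⊗]  ⊢ p1, ((p1⊥ ⅋ p1) ⊗ p1⊥)
  [⅋]  ⊢ (p1⊥ ⅋ p1)
    [Ax]  ⊢ p1, p1⊥
  [Ax]  ⊢ p1, p1⊥

Result: YES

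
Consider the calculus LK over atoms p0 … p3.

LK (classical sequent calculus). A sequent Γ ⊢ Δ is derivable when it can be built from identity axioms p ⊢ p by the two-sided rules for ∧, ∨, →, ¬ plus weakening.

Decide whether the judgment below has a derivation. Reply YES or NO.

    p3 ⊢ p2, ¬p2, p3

Proof tree:
[WR] p3 ⊢ p2, ¬p2, p3
  [WL] p3 ⊢ p2, ¬p2
    [¬R]  ⊢ p2, ¬p2
      [Ax] p2 ⊢ p2

Result: YES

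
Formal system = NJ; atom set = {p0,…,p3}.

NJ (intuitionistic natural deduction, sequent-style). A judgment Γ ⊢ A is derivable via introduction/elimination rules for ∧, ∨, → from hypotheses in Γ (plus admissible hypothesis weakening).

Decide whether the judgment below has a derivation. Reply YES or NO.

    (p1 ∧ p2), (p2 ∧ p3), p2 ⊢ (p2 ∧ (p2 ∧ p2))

Derivation trace:
[∧I] (p1 ∧ p2), (p2 ∧ p3), p2 ⊢ (p2 ∧ (p2 ∧ p2))
  [Wk] p2, p2, (p1 ∧ p2) ⊢ p2
    [Wk] p2, p2 ⊢ p2
      [Ax] p2 ⊢ p2
  [∧I] (p2 ∧ p3), p2, (p1 ∧ p2) ⊢ (p2 ∧ p2)
    [Wk] p2, p2, (p1 ∧ p2) ⊢ p2
      [Wk] p2, p2 ⊢ p2
        [Ax] p2 ⊢ p2
    [Wk] p2, p2, (p2 ∧ p3) ⊢ p2
      [Wk] p2, p2 ⊢ p2
        [Ax] p2 ⊢ p2

Result: YES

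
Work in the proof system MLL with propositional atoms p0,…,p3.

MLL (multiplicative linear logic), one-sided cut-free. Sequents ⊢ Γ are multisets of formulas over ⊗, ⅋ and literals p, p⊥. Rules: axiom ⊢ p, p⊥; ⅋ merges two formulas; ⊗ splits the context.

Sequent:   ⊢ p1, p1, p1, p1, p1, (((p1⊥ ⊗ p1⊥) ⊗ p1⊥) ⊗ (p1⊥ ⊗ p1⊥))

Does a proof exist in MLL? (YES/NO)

Derivation (root first):
[⊗]  ⊢ p1, p1, p1, p1, p1, (((p1⊥ ⊗ p1⊥) ⊗ p1⊥) ⊗ (p1⊥ ⊗ p1⊥))
  [⊗]  ⊢ p1, p1, p1, ((p1⊥ ⊗ p1⊥) ⊗ p1⊥)
    [⊗]  ⊢ p1, p1, (p1⊥ ⊗ p1⊥)
      [Ax]  ⊢ p1, p1⊥
      [Ax]  ⊢ p1, p1⊥
    [Ax]  ⊢ p1, p1⊥
  [⊗]  ⊢ p1, p1, (p1⊥ ⊗ p1⊥)
    [Ax]  ⊢ p1, p1⊥
    [Ax]  ⊢ p1, p1⊥

Result: YES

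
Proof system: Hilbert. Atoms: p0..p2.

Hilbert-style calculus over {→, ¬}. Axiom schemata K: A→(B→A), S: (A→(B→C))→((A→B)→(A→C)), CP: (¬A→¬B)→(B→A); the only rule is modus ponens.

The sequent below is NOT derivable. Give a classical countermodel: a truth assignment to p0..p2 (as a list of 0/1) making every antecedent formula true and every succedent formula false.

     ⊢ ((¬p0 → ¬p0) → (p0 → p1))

Enumerate valuations to refute Γ ⊢ Δ:
  v=000: Γ:[] Δ:[((¬p0 → ¬p0) → (p0 → p1))=T] refutes=False
  v=001: Γ:[] Δ:[((¬p0 → ¬p0) → (p0 → p1))=T] refutes=False
  v=010: Γ:[] Δ:[((¬p0 → ¬p0) → (p0 → p1))=T] refutes=False
  v=011: Γ:[] Δ:[((¬p0 → ¬p0) → (p0 → p1))=T] refutes=False
  v=100: Γ:[] Δ:[((¬p0 → ¬p0) → (p0 → p1))=F] refutes=True  ← countermodel

Result: [1, 0, 0]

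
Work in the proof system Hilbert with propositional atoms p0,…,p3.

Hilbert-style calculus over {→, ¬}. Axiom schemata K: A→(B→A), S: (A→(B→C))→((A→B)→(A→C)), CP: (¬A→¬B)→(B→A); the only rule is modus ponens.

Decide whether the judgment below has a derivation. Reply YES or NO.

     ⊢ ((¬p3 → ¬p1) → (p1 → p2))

Search for a countermodel by truth-table:
  v=0000: Γ:[] Δ:[((¬p3 → ¬p1) → (p1 → p2))=T] refutes=False
  v=0001: Γ:[] Δ:[((¬p3 → ¬p1) → (p1 → p2))=T] refutes=False
  v=0010: Γ:[] Δ:[((¬p3 → ¬p1) → (p1 → p2))=T] refutes=False
  v=0011: Γ:[] Δ:[((¬p3 → ¬p1) → (p1 → p2))=T] refutes=False
  v=0100: Γ:[] Δ:[((¬p3 → ¬p1) → (p1 → p2))=T] refutes=False
  v=0101: Γ:[] Δ:[((¬p3 → ¬p1) → (p1 → p2))=F] refutes=True  ← countermodel

Result: NO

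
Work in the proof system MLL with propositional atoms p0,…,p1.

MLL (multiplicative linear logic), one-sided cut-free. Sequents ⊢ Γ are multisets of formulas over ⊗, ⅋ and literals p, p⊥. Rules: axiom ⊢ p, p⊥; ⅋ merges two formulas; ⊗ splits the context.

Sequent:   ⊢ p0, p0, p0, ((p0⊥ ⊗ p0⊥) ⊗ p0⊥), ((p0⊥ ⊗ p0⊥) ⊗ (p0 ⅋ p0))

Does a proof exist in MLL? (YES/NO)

Derivation trace:
[⊗]  ⊢ p0, p0, p0, ((p0⊥ ⊗ p0⊥) ⊗ p0⊥), ((p0⊥ ⊗ p0⊥) ⊗ (p0 ⅋ p0))
  [⊗]  ⊢ p0, p0, (p0⊥ ⊗ p0⊥)
    [Ax]  ⊢ p0, p0⊥
    [Ax]  ⊢ p0, p0⊥
  [⅋]  ⊢ p0, ((p0⊥ ⊗ p0⊥) ⊗ p0⊥), (p0 ⅋ p0)
    [⊗]  ⊢ p0, p0, p0, ((p0⊥ ⊗ p0⊥) ⊗ p0⊥)
      [⊗]  ⊢ p0, p0, (p0⊥ ⊗ p0⊥)
        [Ax]  ⊢ p0, p0⊥
        [Ax]  ⊢ p0, p0⊥
      [Ax]  ⊢ p0, p0⊥

Result: YES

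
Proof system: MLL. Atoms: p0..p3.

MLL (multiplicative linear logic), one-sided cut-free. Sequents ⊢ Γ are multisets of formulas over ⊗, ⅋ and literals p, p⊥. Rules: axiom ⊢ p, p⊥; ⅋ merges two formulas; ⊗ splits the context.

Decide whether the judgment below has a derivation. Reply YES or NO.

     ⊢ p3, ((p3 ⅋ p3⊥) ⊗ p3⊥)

Derivation (root first):
[⊗]  ⊢ p3, ((p3 ⅋ p3⊥) ⊗ p3⊥)
  [⅋]  ⊢ (p3 ⅋ p3⊥)
    [Ax]  ⊢ p3, p3⊥
  [Ax]  ⊢ p3, p3⊥

Result: YES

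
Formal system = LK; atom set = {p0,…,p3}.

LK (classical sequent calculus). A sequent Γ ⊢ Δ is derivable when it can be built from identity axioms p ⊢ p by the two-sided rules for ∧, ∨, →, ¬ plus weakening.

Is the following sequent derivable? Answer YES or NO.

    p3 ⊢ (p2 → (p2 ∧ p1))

Search for a countermodel by truth-table:
  v=0000: Γ:[p3=F] Δ:[(p2 → (p2 ∧ p1))=T] refutes=False
  v=0001: Γ:[p3=T] Δ:[(p2 → (p2 ∧ p1))=T] refutes=False
  v=0010: Γ:[p3=F] Δ:[(p2 → (p2 ∧ p1))=F] refutes=False
  v=0011: Γ:[p3=T] Δ:[(p2 → (p2 ∧ p1))=F] refutes=True  ← countermodel

Result: NO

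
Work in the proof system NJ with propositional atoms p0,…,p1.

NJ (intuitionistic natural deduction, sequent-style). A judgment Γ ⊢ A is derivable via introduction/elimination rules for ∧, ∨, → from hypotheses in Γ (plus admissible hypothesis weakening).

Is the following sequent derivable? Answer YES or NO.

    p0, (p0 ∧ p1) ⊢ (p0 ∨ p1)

Derivation (root first):
[Wk] p0, (p0 ∧ p1) ⊢ (p0 ∨ p1)
  [∨I₁] p0 ⊢ (p0 ∨ p1)
    [Ax] p0 ⊢ p0

Result: YES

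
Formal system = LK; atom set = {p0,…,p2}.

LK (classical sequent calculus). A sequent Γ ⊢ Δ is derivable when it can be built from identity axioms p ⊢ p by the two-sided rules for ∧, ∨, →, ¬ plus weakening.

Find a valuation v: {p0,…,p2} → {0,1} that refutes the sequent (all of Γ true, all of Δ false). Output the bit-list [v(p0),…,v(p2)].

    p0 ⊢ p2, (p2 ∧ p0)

Search for a countermodel by truth-table:
  v=000: Γ:[p0=F] Δ:[p2=F, (p2 ∧ p0)=F] refutes=False
  v=001: Γ:[p0=F] Δ:[p2=T, (p2 ∧ p0)=F] refutes=False
  v=010: Γ:[p0=F] Δ:[p2=F, (p2 ∧ p0)=F] refutes=False
  v=011: Γ:[p0=F] Δ:[p2=T, (p2 ∧ p0)=F] refutes=False
  v=100: Γ:[p0=T] Δ:[p2=F, (p2 ∧ p0)=F] refutes=True  ← countermodel

Result: [1, 0, 0]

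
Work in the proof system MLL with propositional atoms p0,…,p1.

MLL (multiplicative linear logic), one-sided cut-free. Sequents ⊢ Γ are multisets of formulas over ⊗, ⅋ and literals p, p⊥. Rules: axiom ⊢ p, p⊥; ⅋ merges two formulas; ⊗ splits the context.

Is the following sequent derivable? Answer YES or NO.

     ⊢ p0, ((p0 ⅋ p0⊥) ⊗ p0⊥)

Derivation (root first):
[⊗]  ⊢ p0, ((p0 ⅋ p0⊥) ⊗ p0⊥)
  [⅋]  ⊢ (p0 ⅋ p0⊥)
    [Ax]  ⊢ p0, p0⊥
  [Ax]  ⊢ p0, p0⊥

Result: YES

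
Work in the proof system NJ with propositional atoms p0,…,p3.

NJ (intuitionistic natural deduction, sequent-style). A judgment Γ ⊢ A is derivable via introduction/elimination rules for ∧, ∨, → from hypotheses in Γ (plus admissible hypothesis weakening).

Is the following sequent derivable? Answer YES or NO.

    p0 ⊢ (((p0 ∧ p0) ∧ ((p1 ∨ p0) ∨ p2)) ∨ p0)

Derivation (root first):
[∨I₁] p0 ⊢ (((p0 ∧ p0) ∧ ((p1 ∨ p0) ∨ p2)) ∨ p0)
  [∧I] p0 ⊢ ((p0 ∧ p0) ∧ ((p1 ∨ p0) ∨ p2))
    [∧I] p0 ⊢ (p0 ∧ p0)
      [Ax] p0 ⊢ p0
      [Ax] p0 ⊢ p0
    [∨I₁] p0 ⊢ ((p1 ∨ p0) ∨ p2)
      [∨I₂] p0 ⊢ (p1 ∨ p0)
        [Ax] p0 ⊢ p0

Result: YES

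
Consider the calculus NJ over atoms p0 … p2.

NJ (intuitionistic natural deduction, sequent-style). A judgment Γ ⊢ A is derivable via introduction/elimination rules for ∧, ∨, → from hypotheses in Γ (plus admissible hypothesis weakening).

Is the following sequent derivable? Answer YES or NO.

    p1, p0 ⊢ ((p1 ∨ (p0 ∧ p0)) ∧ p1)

Derivation (root first):
[∧I] p1, p0 ⊢ ((p1 ∨ (p0 ∧ p0)) ∧ p1)
  [∨I₂] p0 ⊢ (p1 ∨ (p0 ∧ p0))
    [∧I] p0 ⊢ (p0 ∧ p0)
      [Wk] p0, p0 ⊢ p0
        [Ax] p0 ⊢ p0
      [Ax] p0 ⊢ p0
  [Ax] p1 ⊢ p1

Result: YES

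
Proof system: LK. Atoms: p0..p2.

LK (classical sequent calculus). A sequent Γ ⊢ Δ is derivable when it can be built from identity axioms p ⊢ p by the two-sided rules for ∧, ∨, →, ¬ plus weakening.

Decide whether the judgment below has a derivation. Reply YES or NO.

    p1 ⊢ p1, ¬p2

Derivation (root first):
[¬R] p1 ⊢ p1, ¬p2
  [WL] p1, p2 ⊢ p1
    [Ax] p1 ⊢ p1

Result: YES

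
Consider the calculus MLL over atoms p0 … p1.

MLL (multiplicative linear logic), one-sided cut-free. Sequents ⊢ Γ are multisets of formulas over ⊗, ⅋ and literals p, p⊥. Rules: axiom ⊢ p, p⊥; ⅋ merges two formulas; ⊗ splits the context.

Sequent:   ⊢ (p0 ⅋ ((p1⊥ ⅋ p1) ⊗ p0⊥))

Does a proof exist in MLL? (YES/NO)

Proof tree:
[⅋]  ⊢ (p0 ⅋ ((p1⊥ ⅋ p1) ⊗ p0⊥))
  [⊗]  ⊢ p0, ((p1⊥ ⅋ p1) ⊗ p0⊥)
    [⅋]  ⊢ (p1⊥ ⅋ p1)
      [Ax]  ⊢ p1, p1⊥
    [Ax]  ⊢ p0, p0⊥

Result: YES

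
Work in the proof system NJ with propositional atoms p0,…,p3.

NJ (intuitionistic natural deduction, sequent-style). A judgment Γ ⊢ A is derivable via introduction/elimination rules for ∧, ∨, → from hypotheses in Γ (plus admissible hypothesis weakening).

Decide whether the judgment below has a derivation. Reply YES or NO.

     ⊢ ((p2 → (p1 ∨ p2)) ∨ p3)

Proof tree:
[∨I₁]  ⊢ ((p2 → (p1 ∨ p2)) ∨ p3)
  [→I]  ⊢ (p2 → (p1 ∨ p2))
    [∨I₂] p2 ⊢ (p1 ∨ p2)
      [Ax] p2 ⊢ p2

Result: YES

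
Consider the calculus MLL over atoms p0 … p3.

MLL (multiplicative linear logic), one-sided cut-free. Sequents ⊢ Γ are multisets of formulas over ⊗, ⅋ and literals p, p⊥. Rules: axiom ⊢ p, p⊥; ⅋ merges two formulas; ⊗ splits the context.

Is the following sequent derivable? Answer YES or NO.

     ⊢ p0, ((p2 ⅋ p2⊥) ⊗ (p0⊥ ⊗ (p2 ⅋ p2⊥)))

Derivation (root first):
[⊗]  ⊢ p0, ((p2 ⅋ p2⊥) ⊗ (p0⊥ ⊗ (p2 ⅋ p2⊥)))
  [⅋]  ⊢ (p2 ⅋ p2⊥)
    [Ax]  ⊢ p2, p2⊥
  [⊗]  ⊢ p0, (p0⊥ ⊗ (p2 ⅋ p2⊥))
    [Ax]  ⊢ p0, p0⊥
    [⅋]  ⊢ (p2 ⅋ p2⊥)
      [Ax]  ⊢ p2, p2⊥

Result: YES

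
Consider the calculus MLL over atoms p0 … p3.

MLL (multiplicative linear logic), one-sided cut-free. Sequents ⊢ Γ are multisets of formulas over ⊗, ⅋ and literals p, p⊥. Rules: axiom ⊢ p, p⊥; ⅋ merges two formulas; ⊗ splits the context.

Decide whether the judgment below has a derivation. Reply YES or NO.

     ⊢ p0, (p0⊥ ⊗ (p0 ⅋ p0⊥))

Proof tree:
[⊗]  ⊢ p0, (p0⊥ ⊗ (p0 ⅋ p0⊥))
  [Ax]  ⊢ p0, p0⊥
  [⅋]  ⊢ (p0 ⅋ p0⊥)
    [Ax]  ⊢ p0, p0⊥

Result: YES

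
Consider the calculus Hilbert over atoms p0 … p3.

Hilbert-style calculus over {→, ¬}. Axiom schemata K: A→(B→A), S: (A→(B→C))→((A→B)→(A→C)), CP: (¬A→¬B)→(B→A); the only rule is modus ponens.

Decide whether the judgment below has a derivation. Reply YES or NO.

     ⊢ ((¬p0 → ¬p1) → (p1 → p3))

Enumerate valuations to refute Γ ⊢ Δ:
  v=0000: Γ:[] Δ:[((¬p0 → ¬p1) → (p1 → p3))=T] refutes=False
  v=0001: Γ:[] Δ:[((¬p0 → ¬p1) → (p1 → p3))=T] refutes=False
  v=0010: Γ:[] Δ:[((¬p0 → ¬p1) → (p1 → p3))=T] refutes=False
  v=0011: Γ:[] Δ:[((¬p0 → ¬p1) → (p1 → p3))=T] refutes=False
  v=0100: Γ:[] Δ:[((¬p0 → ¬p1) → (p1 → p3))=T] refutes=False
  v=0101: Γ:[] Δ:[((¬p0 → ¬p1) → (p1 → p3))=T] refutes=False
  v=0110: Γ:[] Δ:[((¬p0 → ¬p1) → (p1 → p3))=T] refutes=False
  v=0111: Γ:[] Δ:[((¬p0 → ¬p1) → (p1 → p3))=T] refutes=False
  v=1000: Γ:[] Δ:[((¬p0 → ¬p1) → (p1 → p3))=T] refutes=False
  v=1001: Γ:[] Δ:[((¬p0 → ¬p1) → (p1 → p3))=T] refutes=False
  v=1010: Γ:[] Δ:[((¬p0 → ¬p1) → (p1 → p3))=T] refutes=False
  v=1011: Γ:[] Δ:[((¬p0 → ¬p1) → (p1 → p3))=T] refutes=False
  v=1100: Γ:[] Δ:[((¬p0 → ¬p1) → (p1 → p3))=F] refutes=True  ← countermodel

Result: NO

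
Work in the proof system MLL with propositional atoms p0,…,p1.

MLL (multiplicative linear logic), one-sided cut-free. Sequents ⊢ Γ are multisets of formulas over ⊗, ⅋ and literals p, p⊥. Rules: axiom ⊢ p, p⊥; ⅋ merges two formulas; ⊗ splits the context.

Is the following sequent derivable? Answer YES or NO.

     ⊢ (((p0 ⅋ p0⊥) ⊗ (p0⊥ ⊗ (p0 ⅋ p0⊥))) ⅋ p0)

Derivation (root first):
[⅋]  ⊢ (((p0 ⅋ p0⊥) ⊗ (p0⊥ ⊗ (p0 ⅋ p0⊥))) ⅋ p0)
  [⊗]  ⊢ p0, ((p0 ⅋ p0⊥) ⊗ (p0⊥ ⊗ (p0 ⅋ p0⊥)))
    [⅋]  ⊢ (p0 ⅋ p0⊥)
      [Ax]  ⊢ p0, p0⊥
    [⊗]  ⊢ p0, (p0⊥ ⊗ (p0 ⅋ p0⊥))
      [Ax]  ⊢ p0, p0⊥
      [⅋]  ⊢ (p0 ⅋ p0⊥)
        [Ax]  ⊢ p0, p0⊥

Result: YES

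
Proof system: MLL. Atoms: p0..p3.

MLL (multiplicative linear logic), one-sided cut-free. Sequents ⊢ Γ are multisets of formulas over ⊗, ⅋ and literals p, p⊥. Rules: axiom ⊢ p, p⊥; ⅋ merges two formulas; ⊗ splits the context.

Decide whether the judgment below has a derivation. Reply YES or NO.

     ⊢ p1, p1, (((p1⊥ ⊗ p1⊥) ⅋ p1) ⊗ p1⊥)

Derivation trace:
[⊗]  ⊢ p1, p1, (((p1⊥ ⊗ p1⊥) ⅋ p1) ⊗ p1⊥)
  [⅋]  ⊢ p1, ((p1⊥ ⊗ p1⊥) ⅋ p1)
    [⊗]  ⊢ p1, p1, (p1⊥ ⊗ p1⊥)
      [Ax]  ⊢ p1, p1⊥
      [Ax]  ⊢ p1, p1⊥
  [Ax]  ⊢ p1, p1⊥

Result: YES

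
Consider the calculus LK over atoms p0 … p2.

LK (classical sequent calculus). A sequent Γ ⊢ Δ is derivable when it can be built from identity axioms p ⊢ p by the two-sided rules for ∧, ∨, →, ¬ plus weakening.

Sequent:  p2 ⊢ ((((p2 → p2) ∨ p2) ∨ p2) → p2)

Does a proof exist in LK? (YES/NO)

Derivation (root first):
[→R] p2 ⊢ ((((p2 → p2) ∨ p2) ∨ p2) → p2)
  [∨L] p2, (((p2 → p2) ∨ p2) ∨ p2) ⊢ p2
    [∨L] p2, ((p2 → p2) ∨ p2) ⊢ p2
      [→L] p2, (p2 → p2) ⊢ p2
        [Ax] p2 ⊢ p2
        [Ax] p2 ⊢ p2
      [Ax] p2 ⊢ p2
    [Ax] p2 ⊢ p2

Result: YES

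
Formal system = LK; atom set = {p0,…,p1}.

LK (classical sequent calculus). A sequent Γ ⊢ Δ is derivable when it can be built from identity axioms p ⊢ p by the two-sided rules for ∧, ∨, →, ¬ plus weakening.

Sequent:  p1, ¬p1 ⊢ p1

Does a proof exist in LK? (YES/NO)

Derivation trace:
[WR] p1, ¬p1 ⊢ p1
  [¬L] p1, ¬p1 ⊢ 
    [Ax] p1 ⊢ p1

Result: YES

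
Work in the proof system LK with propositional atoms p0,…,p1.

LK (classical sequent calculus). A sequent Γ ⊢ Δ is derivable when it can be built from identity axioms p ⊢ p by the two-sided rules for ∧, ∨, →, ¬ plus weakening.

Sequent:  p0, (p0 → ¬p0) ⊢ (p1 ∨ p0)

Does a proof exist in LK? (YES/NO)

Derivation trace:
[→L] p0, (p0 → ¬p0) ⊢ (p1 ∨ p0)
  [WR] p0 ⊢ (p1 ∨ p0), p0
    [∨R] p0 ⊢ (p1 ∨ p0)
      [WR] p0 ⊢ p0, p1
        [Ax] p0 ⊢ p0
  [¬L] p0, ¬p0 ⊢ 
    [Ax] p0 ⊢ p0

Result: YES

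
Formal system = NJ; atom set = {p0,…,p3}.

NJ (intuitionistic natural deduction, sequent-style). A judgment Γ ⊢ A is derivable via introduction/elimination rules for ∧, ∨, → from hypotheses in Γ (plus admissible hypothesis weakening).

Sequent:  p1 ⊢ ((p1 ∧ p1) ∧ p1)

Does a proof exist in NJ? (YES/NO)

Derivation trace:
[∧I] p1 ⊢ ((p1 ∧ p1) ∧ p1)
  [∧I] p1 ⊢ (p1 ∧ p1)
    [Ax] p1 ⊢ p1
    [Ax] p1 ⊢ p1
  [Ax] p1 ⊢ p1

Result: YES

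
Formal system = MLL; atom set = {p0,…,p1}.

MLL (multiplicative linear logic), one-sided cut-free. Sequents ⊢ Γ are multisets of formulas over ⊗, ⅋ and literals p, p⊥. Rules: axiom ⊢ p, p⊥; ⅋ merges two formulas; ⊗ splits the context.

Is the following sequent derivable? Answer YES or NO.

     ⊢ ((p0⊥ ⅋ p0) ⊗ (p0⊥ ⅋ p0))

Proof tree:
[⊗]  ⊢ ((p0⊥ ⅋ p0) ⊗ (p0⊥ ⅋ p0))
  [⅋]  ⊢ (p0⊥ ⅋ p0)
    [Ax]  ⊢ p0, p0⊥
  [⅋]  ⊢ (p0⊥ ⅋ p0)
    [Ax]  ⊢ p0, p0⊥

Result: YES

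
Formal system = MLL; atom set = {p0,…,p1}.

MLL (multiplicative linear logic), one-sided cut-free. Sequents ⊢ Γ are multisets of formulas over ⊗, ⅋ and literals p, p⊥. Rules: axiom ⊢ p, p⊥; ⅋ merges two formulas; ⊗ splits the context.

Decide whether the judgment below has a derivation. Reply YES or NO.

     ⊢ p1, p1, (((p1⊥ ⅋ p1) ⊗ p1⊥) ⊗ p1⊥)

Derivation trace:
[⊗]  ⊢ p1, p1, (((p1⊥ ⅋ p1) ⊗ p1⊥) ⊗ p1⊥)
  [⊗]  ⊢ p1, ((p1⊥ ⅋ p1) ⊗ p1⊥)
    [⅋]  ⊢ (p1⊥ ⅋ p1)
      [Ax]  ⊢ p1, p1⊥
    [Ax]  ⊢ p1, p1⊥
  [Ax]  ⊢ p1, p1⊥

Result: YES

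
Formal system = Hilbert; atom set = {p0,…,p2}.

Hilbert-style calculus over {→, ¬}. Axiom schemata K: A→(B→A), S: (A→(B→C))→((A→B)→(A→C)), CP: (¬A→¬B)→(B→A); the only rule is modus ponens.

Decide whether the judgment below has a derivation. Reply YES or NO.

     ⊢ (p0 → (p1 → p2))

Search for a countermodel by truth-table:
  v=000: Γ:[] Δ:[(p0 → (p1 → p2))=T] refutes=False
  v=001: Γ:[] Δ:[(p0 → (p1 → p2))=T] refutes=False
  v=010: Γ:[] Δ:[(p0 → (p1 → p2))=T] refutes=False
  v=011: Γ:[] Δ:[(p0 → (p1 → p2))=T] refutes=False
  v=100: Γ:[] Δ:[(p0 → (p1 → p2))=T] refutes=False
  v=101: Γ:[] Δ:[(p0 → (p1 → p2))=T] refutes=False
  v=110: Γ:[] Δ:[(p0 → (p1 → p2))=F] refutes=True  ← countermodel

Result: NO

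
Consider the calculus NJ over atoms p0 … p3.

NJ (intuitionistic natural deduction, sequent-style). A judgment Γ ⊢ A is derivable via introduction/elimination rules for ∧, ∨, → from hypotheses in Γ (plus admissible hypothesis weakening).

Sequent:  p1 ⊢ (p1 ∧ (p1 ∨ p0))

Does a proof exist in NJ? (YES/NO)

Proof tree:
[∧I] p1 ⊢ (p1 ∧ (p1 ∨ p0))
  [Ax] p1 ⊢ p1
  [∨I₁] p1 ⊢ (p1 ∨ p0)
    [Ax] p1 ⊢ p1

Result: YES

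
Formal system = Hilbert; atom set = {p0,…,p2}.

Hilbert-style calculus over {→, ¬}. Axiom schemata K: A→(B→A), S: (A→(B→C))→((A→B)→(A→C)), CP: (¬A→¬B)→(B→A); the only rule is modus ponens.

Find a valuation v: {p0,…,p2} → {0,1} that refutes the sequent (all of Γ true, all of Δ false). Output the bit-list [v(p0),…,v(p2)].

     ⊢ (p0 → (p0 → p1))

Truth-table refutation:
  v=000: Γ:[] Δ:[(p0 → (p0 → p1))=T] refutes=False
  v=001: Γ:[] Δ:[(p0 → (p0 → p1))=T] refutes=False
  v=010: Γ:[] Δ:[(p0 → (p0 → p1))=T] refutes=False
  v=011: Γ:[] Δ:[(p0 → (p0 → p1))=T] refutes=False
  v=100: Γ:[] Δ:[(p0 → (p0 → p1))=F] refutes=True  ← countermodel

Result: [1, 0, 0]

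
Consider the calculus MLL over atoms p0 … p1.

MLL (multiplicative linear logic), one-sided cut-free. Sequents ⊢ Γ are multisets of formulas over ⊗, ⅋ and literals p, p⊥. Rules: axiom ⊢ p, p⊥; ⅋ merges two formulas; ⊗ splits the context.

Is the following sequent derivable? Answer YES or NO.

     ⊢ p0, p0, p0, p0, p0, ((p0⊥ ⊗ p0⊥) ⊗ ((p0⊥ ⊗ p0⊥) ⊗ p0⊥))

Derivation (root first):
[⊗]  ⊢ p0, p0, p0, p0, p0, ((p0⊥ ⊗ p0⊥) ⊗ ((p0⊥ ⊗ p0⊥) ⊗ p0⊥))
  [⊗]  ⊢ p0, p0, (p0⊥ ⊗ p0⊥)
    [Ax]  ⊢ p0, p0⊥
    [Ax]  ⊢ p0, p0⊥
  [⊗]  ⊢ p0, p0, p0, ((p0⊥ ⊗ p0⊥) ⊗ p0⊥)
    [⊗]  ⊢ p0, p0, (p0⊥ ⊗ p0⊥)
      [Ax]  ⊢ p0, p0⊥
      [Ax]  ⊢ p0, p0⊥
    [Ax]  ⊢ p0, p0⊥

Result: YES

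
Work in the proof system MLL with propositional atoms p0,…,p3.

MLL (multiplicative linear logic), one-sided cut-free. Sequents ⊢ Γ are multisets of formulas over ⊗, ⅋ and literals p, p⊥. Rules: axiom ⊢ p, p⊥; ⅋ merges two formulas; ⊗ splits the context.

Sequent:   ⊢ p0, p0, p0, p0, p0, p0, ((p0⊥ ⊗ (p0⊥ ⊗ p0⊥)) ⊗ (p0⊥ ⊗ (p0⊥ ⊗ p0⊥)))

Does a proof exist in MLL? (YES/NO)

Derivation (root first):
[⊗]  ⊢ p0, p0, p0, p0, p0, p0, ((p0⊥ ⊗ (p0⊥ ⊗ p0⊥)) ⊗ (p0⊥ ⊗ (p0⊥ ⊗ p0⊥)))
  [⊗]  ⊢ p0, p0, p0, (p0⊥ ⊗ (p0⊥ ⊗ p0⊥))
    [Ax]  ⊢ p0, p0⊥
    [⊗]  ⊢ p0, p0, (p0⊥ ⊗ p0⊥)
      [Ax]  ⊢ p0, p0⊥
      [Ax]  ⊢ p0, p0⊥
  [⊗]  ⊢ p0, p0, p0, (p0⊥ ⊗ (p0⊥ ⊗ p0⊥))
    [Ax]  ⊢ p0, p0⊥
    [⊗]  ⊢ p0, p0, (p0⊥ ⊗ p0⊥)
      [Ax]  ⊢ p0, p0⊥
      [Ax]  ⊢ p0, p0⊥

Result: YES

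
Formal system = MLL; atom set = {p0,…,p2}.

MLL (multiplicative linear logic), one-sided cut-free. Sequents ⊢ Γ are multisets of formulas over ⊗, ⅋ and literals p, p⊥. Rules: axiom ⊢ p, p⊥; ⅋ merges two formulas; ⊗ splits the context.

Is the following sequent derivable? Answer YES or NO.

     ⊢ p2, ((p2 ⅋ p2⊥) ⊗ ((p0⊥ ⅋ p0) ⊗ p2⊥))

Proof tree:
[⊗]  ⊢ p2, ((p2 ⅋ p2⊥) ⊗ ((p0⊥ ⅋ p0) ⊗ p2⊥))
  [⅋]  ⊢ (p2 ⅋ p2⊥)
    [Ax]  ⊢ p2, p2⊥
  [⊗]  ⊢ p2, ((p0⊥ ⅋ p0) ⊗ p2⊥)
    [⅋]  ⊢ (p0⊥ ⅋ p0)
      [Ax]  ⊢ p0, p0⊥
    [Ax]  ⊢ p2, p2⊥

Result: YES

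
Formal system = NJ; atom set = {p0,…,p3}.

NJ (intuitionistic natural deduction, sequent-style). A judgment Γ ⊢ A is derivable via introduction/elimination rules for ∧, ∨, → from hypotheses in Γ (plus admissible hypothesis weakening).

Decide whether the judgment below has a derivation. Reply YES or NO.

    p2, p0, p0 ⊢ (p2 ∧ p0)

Derivation trace:
[Wk] p2, p0, p0 ⊢ (p2 ∧ p0)
  [∧I] p2, p0 ⊢ (p2 ∧ p0)
    [Ax] p2 ⊢ p2
    [Ax] p0 ⊢ p0

Result: YES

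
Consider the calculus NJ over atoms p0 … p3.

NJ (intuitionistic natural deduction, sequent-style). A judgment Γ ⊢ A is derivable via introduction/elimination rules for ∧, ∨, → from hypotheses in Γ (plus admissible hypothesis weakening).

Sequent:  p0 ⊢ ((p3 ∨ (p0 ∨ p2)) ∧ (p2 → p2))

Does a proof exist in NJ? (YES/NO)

Proof tree:
[∧I] p0 ⊢ ((p3 ∨ (p0 ∨ p2)) ∧ (p2 → p2))
  [∨I₂] p0 ⊢ (p3 ∨ (p0 ∨ p2))
    [∨I₁] p0 ⊢ (p0 ∨ p2)
      [Ax] p0 ⊢ p0
  [→I]  ⊢ (p2 → p2)
    [Ax] p2 ⊢ p2

Result: YES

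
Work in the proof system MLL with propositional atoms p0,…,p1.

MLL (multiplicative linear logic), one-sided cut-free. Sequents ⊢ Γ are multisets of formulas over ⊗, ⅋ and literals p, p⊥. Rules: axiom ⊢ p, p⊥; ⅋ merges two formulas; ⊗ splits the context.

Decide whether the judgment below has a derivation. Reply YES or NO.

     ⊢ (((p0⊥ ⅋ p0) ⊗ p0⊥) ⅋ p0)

Derivation (root first):
[⅋]  ⊢ (((p0⊥ ⅋ p0) ⊗ p0⊥) ⅋ p0)
  [⊗]  ⊢ p0, ((p0⊥ ⅋ p0) ⊗ p0⊥)
    [⅋]  ⊢ (p0⊥ ⅋ p0)
      [Ax]  ⊢ p0, p0⊥
    [Ax]  ⊢ p0, p0⊥

Result: YES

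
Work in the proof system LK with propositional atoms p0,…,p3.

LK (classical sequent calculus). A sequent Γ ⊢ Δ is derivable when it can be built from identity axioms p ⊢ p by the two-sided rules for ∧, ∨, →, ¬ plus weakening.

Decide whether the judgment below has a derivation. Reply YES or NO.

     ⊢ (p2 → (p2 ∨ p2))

Derivation trace:
[→R]  ⊢ (p2 → (p2 ∨ p2))
  [∨R] p2 ⊢ (p2 ∨ p2)
    [WR] p2 ⊢ p2, p2
      [Ax] p2 ⊢ p2

Result: YES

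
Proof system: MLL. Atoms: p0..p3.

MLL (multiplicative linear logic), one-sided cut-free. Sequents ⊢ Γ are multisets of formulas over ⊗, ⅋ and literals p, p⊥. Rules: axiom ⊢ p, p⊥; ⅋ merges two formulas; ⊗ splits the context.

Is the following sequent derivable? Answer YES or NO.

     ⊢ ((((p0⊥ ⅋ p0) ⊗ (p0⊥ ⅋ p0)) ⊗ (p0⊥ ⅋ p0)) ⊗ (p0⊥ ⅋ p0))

Derivation (root first):
[⊗]  ⊢ ((((p0⊥ ⅋ p0) ⊗ (p0⊥ ⅋ p0)) ⊗ (p0⊥ ⅋ p0)) ⊗ (p0⊥ ⅋ p0))
  [⊗]  ⊢ (((p0⊥ ⅋ p0) ⊗ (p0⊥ ⅋ p0)) ⊗ (p0⊥ ⅋ p0))
    [⊗]  ⊢ ((p0⊥ ⅋ p0) ⊗ (p0⊥ ⅋ p0))
      [⅋]  ⊢ (p0⊥ ⅋ p0)
        [Ax]  ⊢ p0, p0⊥
      [⅋]  ⊢ (p0⊥ ⅋ p0)
        [Ax]  ⊢ p0, p0⊥
    [⅋]  ⊢ (p0⊥ ⅋ p0)
      [Ax]  ⊢ p0, p0⊥
  [⅋]  ⊢ (p0⊥ ⅋ p0)
    [Ax]  ⊢ p0, p0⊥

Result: YES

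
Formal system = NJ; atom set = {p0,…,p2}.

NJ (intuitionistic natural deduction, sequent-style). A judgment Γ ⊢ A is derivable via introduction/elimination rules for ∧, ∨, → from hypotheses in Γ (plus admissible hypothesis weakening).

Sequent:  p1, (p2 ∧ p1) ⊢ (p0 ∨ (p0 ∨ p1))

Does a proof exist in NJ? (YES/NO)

Proof tree:
[∨I₂] p1, (p2 ∧ p1) ⊢ (p0 ∨ (p0 ∨ p1))
  [∨I₂] p1, (p2 ∧ p1) ⊢ (p0 ∨ p1)
    [Wk] p1, (p2 ∧ p1) ⊢ p1
      [Ax] p1 ⊢ p1

Result: YES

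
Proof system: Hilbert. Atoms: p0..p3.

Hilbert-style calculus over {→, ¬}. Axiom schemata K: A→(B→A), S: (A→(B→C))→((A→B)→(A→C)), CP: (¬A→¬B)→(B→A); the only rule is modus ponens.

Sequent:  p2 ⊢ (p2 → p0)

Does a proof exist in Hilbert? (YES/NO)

Truth-table refutation:
  v=0000: Γ:[p2=F] Δ:[(p2 → p0)=T] refutes=False
  v=0001: Γ:[p2=F] Δ:[(p2 → p0)=T] refutes=False
  v=0010: Γ:[p2=T] Δ:[(p2 → p0)=F] refutes=True  ← countermodel

Result: NO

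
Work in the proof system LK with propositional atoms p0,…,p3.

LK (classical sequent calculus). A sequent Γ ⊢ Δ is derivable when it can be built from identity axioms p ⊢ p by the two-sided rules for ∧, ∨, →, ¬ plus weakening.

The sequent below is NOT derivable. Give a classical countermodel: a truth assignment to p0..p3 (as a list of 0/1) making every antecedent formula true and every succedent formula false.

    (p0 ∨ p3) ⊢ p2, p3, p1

Search for a countermodel by truth-table:
  v=0000: Γ:[(p0 ∨ p3)=F] Δ:[p2=F, p3=F, p1=F] refutes=False
  v=0001: Γ:[(p0 ∨ p3)=T] Δ:[p2=F, p3=T, p1=F] refutes=False
  v=0010: Γ:[(p0 ∨ p3)=F] Δ:[p2=T, p3=F, p1=F] refutes=False
  v=0011: Γ:[(p0 ∨ p3)=T] Δ:[p2=T, p3=T, p1=F] refutes=False
  v=0100: Γ:[(p0 ∨ p3)=F] Δ:[p2=F, p3=F, p1=T] refutes=False
  v=0101: Γ:[(p0 ∨ p3)=T] Δ:[p2=F, p3=T, p1=T] refutes=False
  v=0110: Γ:[(p0 ∨ p3)=F] Δ:[p2=T, p3=F, p1=T] refutes=False
  v=0111: Γ:[(p0 ∨ p3)=T] Δ:[p2=T, p3=T, p1=T] refutes=False
  v=1000: Γ:[(p0 ∨ p3)=T] Δ:[p2=F, p3=F, p1=F] refutes=True  ← countermodel

Result: [1, 0, 0, 0]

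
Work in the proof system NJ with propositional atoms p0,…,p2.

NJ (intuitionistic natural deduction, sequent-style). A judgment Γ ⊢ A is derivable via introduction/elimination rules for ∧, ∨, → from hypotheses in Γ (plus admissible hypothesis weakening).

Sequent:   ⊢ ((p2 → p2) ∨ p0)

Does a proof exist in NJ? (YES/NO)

Derivation (root first):
[∨I₁]  ⊢ ((p2 → p2) ∨ p0)
  [→I]  ⊢ (p2 → p2)
    [Ax] p2 ⊢ p2

Result: YES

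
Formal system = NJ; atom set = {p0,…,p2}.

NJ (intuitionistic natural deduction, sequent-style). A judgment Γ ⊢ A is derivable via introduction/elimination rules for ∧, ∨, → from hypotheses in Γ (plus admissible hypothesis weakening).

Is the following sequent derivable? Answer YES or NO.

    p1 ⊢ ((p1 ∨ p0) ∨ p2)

Derivation trace:
[∨I₁] p1 ⊢ ((p1 ∨ p0) ∨ p2)
  [∨I₁] p1 ⊢ (p1 ∨ p0)
    [Ax] p1 ⊢ p1

Result: YES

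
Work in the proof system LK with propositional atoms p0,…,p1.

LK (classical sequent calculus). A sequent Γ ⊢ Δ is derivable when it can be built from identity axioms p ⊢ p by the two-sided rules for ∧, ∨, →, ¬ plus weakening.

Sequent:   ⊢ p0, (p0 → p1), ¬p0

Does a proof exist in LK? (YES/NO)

Derivation (root first):
[¬R]  ⊢ p0, (p0 → p1), ¬p0
  [→R] p0 ⊢ p0, (p0 → p1)
    [WL] p0, p0 ⊢ p0, p1
      [WR] p0 ⊢ p0, p1
        [Ax] p0 ⊢ p0

Result: YES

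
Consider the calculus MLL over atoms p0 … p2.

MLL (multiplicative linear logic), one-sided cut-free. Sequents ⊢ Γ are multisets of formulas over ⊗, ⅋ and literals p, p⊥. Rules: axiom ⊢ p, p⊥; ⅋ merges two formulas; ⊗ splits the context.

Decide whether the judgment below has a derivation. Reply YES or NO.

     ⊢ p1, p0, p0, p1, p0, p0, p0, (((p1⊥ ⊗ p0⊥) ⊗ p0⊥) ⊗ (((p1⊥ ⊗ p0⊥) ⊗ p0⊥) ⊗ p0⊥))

Derivation (root first):
[⊗]  ⊢ p1, p0, p0, p1, p0, p0, p0, (((p1⊥ ⊗ p0⊥) ⊗ p0⊥) ⊗ (((p1⊥ ⊗ p0⊥) ⊗ p0⊥) ⊗ p0⊥))
  [⊗]  ⊢ p1, p0, p0, ((p1⊥ ⊗ p0⊥) ⊗ p0⊥)
    [⊗]  ⊢ p1, p0, (p1⊥ ⊗ p0⊥)
      [Ax]  ⊢ p1, p1⊥
      [Ax]  ⊢ p0, p0⊥
    [Ax]  ⊢ p0, p0⊥
  [⊗]  ⊢ p1, p0, p0, p0, (((p1⊥ ⊗ p0⊥) ⊗ p0⊥) ⊗ p0⊥)
    [⊗]  ⊢ p1, p0, p0, ((p1⊥ ⊗ p0⊥) ⊗ p0⊥)
      [⊗]  ⊢ p1, p0, (p1⊥ ⊗ p0⊥)
        [Ax]  ⊢ p1, p1⊥
        [Ax]  ⊢ p0, p0⊥
      [Ax]  ⊢ p0, p0⊥
    [Ax]  ⊢ p0, p0⊥

Result: YES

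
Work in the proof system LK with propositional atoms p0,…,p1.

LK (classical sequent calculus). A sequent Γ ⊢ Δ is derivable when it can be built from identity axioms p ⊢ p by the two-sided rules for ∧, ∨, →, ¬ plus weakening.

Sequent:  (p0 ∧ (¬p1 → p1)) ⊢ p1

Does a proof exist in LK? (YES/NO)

Derivation trace:
[∧L] (p0 ∧ (¬p1 → p1)) ⊢ p1
  [WL] (¬p1 → p1), p0 ⊢ p1
    [→L] (¬p1 → p1) ⊢ p1
      [¬R]  ⊢ p1, ¬p1
        [Ax] p1 ⊢ p1
      [Ax] p1 ⊢ p1

Result: YES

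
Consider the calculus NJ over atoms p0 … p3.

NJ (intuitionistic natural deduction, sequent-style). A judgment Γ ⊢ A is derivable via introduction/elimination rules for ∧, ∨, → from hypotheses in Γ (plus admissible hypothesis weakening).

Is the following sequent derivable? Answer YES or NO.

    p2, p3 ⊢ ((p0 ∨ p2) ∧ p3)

Derivation (root first):
[∧I] p2, p3 ⊢ ((p0 ∨ p2) ∧ p3)
  [∨I₂] p2 ⊢ (p0 ∨ p2)
    [Ax] p2 ⊢ p2
  [Ax] p3 ⊢ p3

Result: YES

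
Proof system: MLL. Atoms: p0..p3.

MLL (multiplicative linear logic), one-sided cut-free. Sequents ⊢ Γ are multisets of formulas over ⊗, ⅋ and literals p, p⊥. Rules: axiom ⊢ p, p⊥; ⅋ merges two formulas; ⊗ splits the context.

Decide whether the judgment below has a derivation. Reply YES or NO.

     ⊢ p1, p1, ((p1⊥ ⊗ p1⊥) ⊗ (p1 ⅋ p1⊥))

Derivation trace:
[⊗]  ⊢ p1, p1, ((p1⊥ ⊗ p1⊥) ⊗ (p1 ⅋ p1⊥))
  [⊗]  ⊢ p1, p1, (p1⊥ ⊗ p1⊥)
    [Ax]  ⊢ p1, p1⊥
    [Ax]  ⊢ p1, p1⊥
  [⅋]  ⊢ (p1 ⅋ p1⊥)
    [Ax]  ⊢ p1, p1⊥

Result: YES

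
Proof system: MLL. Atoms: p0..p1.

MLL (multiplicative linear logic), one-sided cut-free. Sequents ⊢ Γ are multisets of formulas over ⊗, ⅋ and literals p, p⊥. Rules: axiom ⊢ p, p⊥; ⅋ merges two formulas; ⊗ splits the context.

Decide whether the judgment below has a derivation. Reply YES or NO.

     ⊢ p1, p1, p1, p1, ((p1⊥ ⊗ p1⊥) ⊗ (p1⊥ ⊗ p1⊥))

Proof tree:
[⊗]  ⊢ p1, p1, p1, p1, ((p1⊥ ⊗ p1⊥) ⊗ (p1⊥ ⊗ p1⊥))
  [⊗]  ⊢ p1, p1, (p1⊥ ⊗ p1⊥)
    [Ax]  ⊢ p1, p1⊥
    [Ax]  ⊢ p1, p1⊥
  [⊗]  ⊢ p1, p1, (p1⊥ ⊗ p1⊥)
    [Ax]  ⊢ p1, p1⊥
    [Ax]  ⊢ p1, p1⊥

Result: YES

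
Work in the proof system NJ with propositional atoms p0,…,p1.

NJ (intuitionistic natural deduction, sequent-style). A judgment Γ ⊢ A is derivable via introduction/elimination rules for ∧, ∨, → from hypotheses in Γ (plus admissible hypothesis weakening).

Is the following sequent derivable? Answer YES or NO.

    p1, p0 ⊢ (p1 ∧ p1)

Derivation (root first):
[∧I] p1, p0 ⊢ (p1 ∧ p1)
  [Wk] p1, p0 ⊢ p1
    [Ax] p1 ⊢ p1
  [Ax] p1 ⊢ p1

Result: YES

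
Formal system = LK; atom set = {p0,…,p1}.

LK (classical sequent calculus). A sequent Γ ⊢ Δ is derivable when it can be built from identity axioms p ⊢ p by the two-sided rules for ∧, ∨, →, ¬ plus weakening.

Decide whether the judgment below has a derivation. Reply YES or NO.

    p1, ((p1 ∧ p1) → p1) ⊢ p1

Proof tree:
[→L] p1, ((p1 ∧ p1) → p1) ⊢ p1
  [∧R] p1 ⊢ (p1 ∧ p1)
    [Ax] p1 ⊢ p1
    [Ax] p1 ⊢ p1
  [Ax] p1 ⊢ p1

Result: YES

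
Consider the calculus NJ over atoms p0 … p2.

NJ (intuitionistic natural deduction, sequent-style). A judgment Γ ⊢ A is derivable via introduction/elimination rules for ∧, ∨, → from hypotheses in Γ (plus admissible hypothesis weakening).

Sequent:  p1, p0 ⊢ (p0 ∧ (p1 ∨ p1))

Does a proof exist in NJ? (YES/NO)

Proof tree:
[∧I] p1, p0 ⊢ (p0 ∧ (p1 ∨ p1))
  [Ax] p0 ⊢ p0
  [∨I₂] p1 ⊢ (p1 ∨ p1)
    [Ax] p1 ⊢ p1

Result: YES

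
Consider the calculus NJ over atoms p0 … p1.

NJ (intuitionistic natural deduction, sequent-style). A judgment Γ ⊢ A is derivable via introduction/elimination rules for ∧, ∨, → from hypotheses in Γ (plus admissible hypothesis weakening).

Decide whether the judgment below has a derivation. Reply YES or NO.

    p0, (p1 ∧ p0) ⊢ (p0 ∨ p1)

Derivation (root first):
[Wk] p0, (p1 ∧ p0) ⊢ (p0 ∨ p1)
  [∨I₁] p0 ⊢ (p0 ∨ p1)
    [Ax] p0 ⊢ p0

Result: YES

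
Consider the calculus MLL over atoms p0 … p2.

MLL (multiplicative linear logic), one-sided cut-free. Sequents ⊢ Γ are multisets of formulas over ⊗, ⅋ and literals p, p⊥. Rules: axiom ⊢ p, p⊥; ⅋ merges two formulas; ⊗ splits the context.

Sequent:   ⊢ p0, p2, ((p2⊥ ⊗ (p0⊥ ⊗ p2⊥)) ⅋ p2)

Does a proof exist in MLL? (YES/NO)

Derivation trace:
[⅋]  ⊢ p0, p2, ((p2⊥ ⊗ (p0⊥ ⊗ p2⊥)) ⅋ p2)
  [⊗]  ⊢ p2, p0, p2, (p2⊥ ⊗ (p0⊥ ⊗ p2⊥))
    [Ax]  ⊢ p2, p2⊥
    [⊗]  ⊢ p0, p2, (p0⊥ ⊗ p2⊥)
      [Ax]  ⊢ p0, p0⊥
      [Ax]  ⊢ p2, p2⊥

Result: YES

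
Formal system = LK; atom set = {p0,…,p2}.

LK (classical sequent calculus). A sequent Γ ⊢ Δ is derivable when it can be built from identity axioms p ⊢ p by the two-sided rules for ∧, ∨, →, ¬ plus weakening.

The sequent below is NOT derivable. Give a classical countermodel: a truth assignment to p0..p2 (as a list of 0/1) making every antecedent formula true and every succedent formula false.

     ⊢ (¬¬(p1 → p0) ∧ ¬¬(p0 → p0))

Truth-table refutation:
  v=000: Γ:[] Δ:[(¬¬(p1 → p0) ∧ ¬¬(p0 → p0))=T] refutes=False
  v=001: Γ:[] Δ:[(¬¬(p1 → p0) ∧ ¬¬(p0 → p0))=T] refutes=False
  v=010: Γ:[] Δ:[(¬¬(p1 → p0) ∧ ¬¬(p0 → p0))=F] refutes=True  ← countermodel

Result: [0, 1, 0]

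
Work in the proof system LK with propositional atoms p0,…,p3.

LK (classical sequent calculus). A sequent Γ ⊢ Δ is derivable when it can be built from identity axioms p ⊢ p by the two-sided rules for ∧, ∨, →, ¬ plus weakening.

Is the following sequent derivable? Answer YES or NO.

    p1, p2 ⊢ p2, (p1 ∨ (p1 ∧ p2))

Derivation trace:
[∨R] p1, p2 ⊢ p2, (p1 ∨ (p1 ∧ p2))
  [WR] p1, p2 ⊢ (p1 ∧ p2), p2, p1
    [WR] p1, p2 ⊢ (p1 ∧ p2), p2
      [∧R] p1, p2 ⊢ (p1 ∧ p2)
        [Ax] p1 ⊢ p1
        [Ax] p2 ⊢ p2

Result: YES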